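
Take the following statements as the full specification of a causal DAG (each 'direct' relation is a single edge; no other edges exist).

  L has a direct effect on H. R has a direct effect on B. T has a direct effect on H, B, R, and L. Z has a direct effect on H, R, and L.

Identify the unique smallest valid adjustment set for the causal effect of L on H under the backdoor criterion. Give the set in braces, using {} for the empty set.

Variables eligible for adjustment (non-descendants of L, excluding L and H): {B, R, T, Z}.
Backdoor paths from L to H:
  P1: L <- Z -> R <- T -> H
  P2: L <- Z -> R -> B <- T -> H
  P3: L <- Z -> H
  P4: L <- T -> R <- Z -> H
  P5: L <- T -> B <- R <- Z -> H
  P6: L <- T -> H
The empty set is not sufficient: P3 (L <- Z -> H) has no collider blocking it and no conditioned non-collider, so it is open.
Try {T, Z}:
  P1: blocked at fork node Z ∈ conditioning set.
  P2: blocked at fork node Z ∈ conditioning set.
  P3: blocked at fork node Z ∈ conditioning set.
  P4: blocked at fork node T ∈ conditioning set.
  P5: blocked at fork node T ∈ conditioning set.
  P6: blocked at fork node T ∈ conditioning set.
{T, Z} contains no descendant of L and blocks every backdoor path.
Every element of {T, Z} is needed (dropping T leaves P6 open; dropping Z leaves P3 open), so no proper subset is valid.
Among all size-2 subsets of the eligible variables, only {T, Z} blocks every backdoor path, so it is the unique smallest valid adjustment set.

{T, Z}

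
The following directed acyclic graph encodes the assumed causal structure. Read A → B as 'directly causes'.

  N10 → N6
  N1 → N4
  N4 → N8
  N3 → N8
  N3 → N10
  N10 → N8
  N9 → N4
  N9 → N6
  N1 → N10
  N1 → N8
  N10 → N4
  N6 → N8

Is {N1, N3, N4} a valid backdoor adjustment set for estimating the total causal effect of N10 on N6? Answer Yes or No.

Backdoor paths from N10 to N6 (paths whose first edge points into N10):
  P1: N10 <- N1 -> N4 <- N9 -> N6
  P2: N10 <- N1 -> N4 -> N8 <- N6
  P3: N10 <- N1 -> N8 <- N6
  P4: N10 <- N1 -> N8 <- N4 <- N9 -> N6
  P5: N10 <- N3 -> N8 <- N1 -> N4 <- N9 -> N6
  P6: N10 <- N3 -> N8 <- N6
  P7: N10 <- N3 -> N8 <- N4 <- N9 -> N6
Condition 1 (no descendant of N10 in the set): FAILS — N4 is a descendant of N10.
Condition 2 (every backdoor path blocked by {N1, N3, N4}):
  P1: blocked at fork node N1 ∈ conditioning set.
  P2: blocked at fork node N1 ∈ conditioning set.
  P3: blocked at fork node N1 ∈ conditioning set.
  P4: blocked at fork node N1 ∈ conditioning set.
  P5: blocked at fork node N3 ∈ conditioning set.
  P6: blocked at fork node N3 ∈ conditioning set.
  P7: blocked at fork node N3 ∈ conditioning set.
{N1, N3, N4} does not satisfy the backdoor criterion.

No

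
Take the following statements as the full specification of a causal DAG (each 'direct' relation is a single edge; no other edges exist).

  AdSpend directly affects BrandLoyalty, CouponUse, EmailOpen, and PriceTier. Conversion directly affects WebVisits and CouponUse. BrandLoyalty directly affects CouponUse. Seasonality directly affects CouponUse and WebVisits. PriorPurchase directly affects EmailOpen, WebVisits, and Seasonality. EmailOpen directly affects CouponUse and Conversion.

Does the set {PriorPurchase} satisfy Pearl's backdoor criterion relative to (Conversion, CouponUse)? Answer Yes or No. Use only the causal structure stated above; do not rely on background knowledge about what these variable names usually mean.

No

Backdoor paths from Conversion to CouponUse (paths whose first edge points into Conversion):
  P1: Conversion <- EmailOpen <- AdSpend -> BrandLoyalty -> CouponUse
  P2: Conversion <- EmailOpen <- AdSpend -> CouponUse
  P3: Conversion <- EmailOpen <- PriorPurchase -> Seasonality -> CouponUse
  P4: Conversion <- EmailOpen <- PriorPurchase -> WebVisits <- Seasonality -> CouponUse
  P5: Conversion <- EmailOpen -> CouponUse
Condition 1 (no descendant of Conversion in the set): holds — descendants of Conversion are {CouponUse, WebVisits}; none are in {PriorPurchase}.
Condition 2 (every backdoor path blocked by {PriorPurchase}):
  P1: open — no interior node is in the conditioning set.
  P2: open — no interior node is in the conditioning set.
  P3: blocked at fork node PriorPurchase ∈ conditioning set.
  P4: blocked at fork node PriorPurchase ∈ conditioning set.
  P5: open — no interior node is in the conditioning set.
{PriorPurchase} does not satisfy the backdoor criterion.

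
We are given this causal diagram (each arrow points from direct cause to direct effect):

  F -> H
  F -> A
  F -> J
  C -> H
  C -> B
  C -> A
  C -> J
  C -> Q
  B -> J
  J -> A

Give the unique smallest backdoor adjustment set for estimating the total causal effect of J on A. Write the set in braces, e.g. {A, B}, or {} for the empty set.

{C, F}

Variables eligible for adjustment (non-descendants of J, excluding J and A): {B, C, F, H, Q}.
Backdoor paths from J to A:
  P1: J <- F -> H <- C -> A
  P2: J <- F -> A
  P3: J <- C -> H <- F -> A
  P4: J <- C -> A
  P5: J <- B <- C -> H <- F -> A
  P6: J <- B <- C -> A
The empty set is not sufficient: P2 (J <- F -> A) has no collider blocking it and no conditioned non-collider, so it is open.
Try {C, F}:
  P1: blocked at fork node F ∈ conditioning set.
  P2: blocked at fork node F ∈ conditioning set.
  P3: blocked at fork node C ∈ conditioning set.
  P4: blocked at fork node C ∈ conditioning set.
  P5: blocked at fork node C ∈ conditioning set.
  P6: blocked at fork node C ∈ conditioning set.
{C, F} contains no descendant of J and blocks every backdoor path.
Every element of {C, F} is needed (dropping C leaves P4 open; dropping F leaves P2 open), so no proper subset is valid.
Among all size-2 subsets of the eligible variables, only {C, F} blocks every backdoor path, so it is the unique smallest valid adjustment set.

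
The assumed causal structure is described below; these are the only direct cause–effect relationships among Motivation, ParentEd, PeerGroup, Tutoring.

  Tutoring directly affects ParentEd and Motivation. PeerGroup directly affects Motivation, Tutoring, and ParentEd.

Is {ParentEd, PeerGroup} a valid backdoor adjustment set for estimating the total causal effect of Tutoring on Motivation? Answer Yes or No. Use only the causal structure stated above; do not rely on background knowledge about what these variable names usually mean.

No

Backdoor paths from Tutoring to Motivation (paths whose first edge points into Tutoring):
  P1: Tutoring <- PeerGroup -> Motivation
Condition 1 (no descendant of Tutoring in the set): FAILS — ParentEd is a descendant of Tutoring.
Condition 2 (every backdoor path blocked by {ParentEd, PeerGroup}):
  P1: blocked at fork node PeerGroup ∈ conditioning set.
{ParentEd, PeerGroup} does not satisfy the backdoor criterion.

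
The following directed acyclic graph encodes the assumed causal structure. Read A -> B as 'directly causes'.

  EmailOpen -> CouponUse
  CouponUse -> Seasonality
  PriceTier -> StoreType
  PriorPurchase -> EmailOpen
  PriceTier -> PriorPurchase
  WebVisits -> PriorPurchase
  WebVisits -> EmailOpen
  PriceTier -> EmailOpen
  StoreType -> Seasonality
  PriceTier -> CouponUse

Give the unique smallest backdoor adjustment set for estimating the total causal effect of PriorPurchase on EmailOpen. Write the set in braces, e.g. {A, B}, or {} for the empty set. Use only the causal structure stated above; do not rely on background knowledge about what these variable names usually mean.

Variables eligible for adjustment (non-descendants of PriorPurchase, excluding PriorPurchase and EmailOpen): {PriceTier, StoreType, WebVisits}.
Backdoor paths from PriorPurchase to EmailOpen:
  P1: PriorPurchase <- WebVisits -> EmailOpen
  P2: PriorPurchase <- PriceTier -> EmailOpen
  P3: PriorPurchase <- PriceTier -> CouponUse <- EmailOpen
  P4: PriorPurchase <- PriceTier -> StoreType -> Seasonality <- CouponUse <- EmailOpen
The empty set is not sufficient: P1 (PriorPurchase <- WebVisits -> EmailOpen) has no collider blocking it and no conditioned non-collider, so it is open.
Try {PriceTier, WebVisits}:
  P1: blocked at fork node WebVisits ∈ conditioning set.
  P2: blocked at fork node PriceTier ∈ conditioning set.
  P3: blocked at fork node PriceTier ∈ conditioning set.
  P4: blocked at fork node PriceTier ∈ conditioning set.
{PriceTier, WebVisits} contains no descendant of PriorPurchase and blocks every backdoor path.
Every element of {PriceTier, WebVisits} is needed (dropping PriceTier leaves P2 open; dropping WebVisits leaves P1 open), so no proper subset is valid.
Among all size-2 subsets of the eligible variables, only {PriceTier, WebVisits} blocks every backdoor path, so it is the unique smallest valid adjustment set.

{PriceTier, WebVisits}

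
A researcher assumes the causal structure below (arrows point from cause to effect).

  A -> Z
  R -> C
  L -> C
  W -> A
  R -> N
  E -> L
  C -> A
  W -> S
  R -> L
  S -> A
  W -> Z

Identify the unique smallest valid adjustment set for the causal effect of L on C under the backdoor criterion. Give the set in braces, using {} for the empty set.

{R}

Variables eligible for adjustment (non-descendants of L, excluding L and C): {E, N, R, S, W}.
Backdoor paths from L to C:
  P1: L <- R -> C
The empty set is not sufficient: P1 (L <- R -> C) has no collider blocking it and no conditioned non-collider, so it is open.
Try {R}:
  P1: blocked at fork node R ∈ conditioning set.
{R} contains no descendant of L and blocks every backdoor path.
No other singleton works — e.g. {E} leaves P1 open — so {R} is the unique smallest valid adjustment set.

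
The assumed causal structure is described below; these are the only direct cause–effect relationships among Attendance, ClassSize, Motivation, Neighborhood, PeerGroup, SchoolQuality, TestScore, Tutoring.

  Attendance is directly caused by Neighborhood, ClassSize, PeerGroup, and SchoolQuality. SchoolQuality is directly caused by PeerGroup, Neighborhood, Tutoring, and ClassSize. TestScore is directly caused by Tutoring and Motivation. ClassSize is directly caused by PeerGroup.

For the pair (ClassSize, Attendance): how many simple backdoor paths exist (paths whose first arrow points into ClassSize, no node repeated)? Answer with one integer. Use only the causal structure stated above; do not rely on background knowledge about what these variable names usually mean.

A backdoor path from ClassSize to Attendance is any simple undirected path whose first edge points into ClassSize (i.e. leaves ClassSize via a parent).
Parents of ClassSize: {PeerGroup}.
Enumerating:
  P1: ClassSize <- PeerGroup -> SchoolQuality <- Neighborhood -> Attendance
  P2: ClassSize <- PeerGroup -> SchoolQuality -> Attendance
  P3: ClassSize <- PeerGroup -> Attendance
That exhausts the simple backdoor paths. Count: 3.

3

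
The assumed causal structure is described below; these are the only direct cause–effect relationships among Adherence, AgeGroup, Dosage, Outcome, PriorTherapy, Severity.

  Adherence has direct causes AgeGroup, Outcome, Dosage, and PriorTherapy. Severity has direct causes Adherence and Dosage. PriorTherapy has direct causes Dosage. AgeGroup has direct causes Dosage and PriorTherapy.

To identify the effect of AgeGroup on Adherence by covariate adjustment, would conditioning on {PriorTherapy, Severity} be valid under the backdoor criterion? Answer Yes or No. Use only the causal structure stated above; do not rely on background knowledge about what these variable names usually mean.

No

Backdoor paths from AgeGroup to Adherence (paths whose first edge points into AgeGroup):
  P1: AgeGroup <- Dosage -> PriorTherapy -> Adherence
  P2: AgeGroup <- Dosage -> Adherence
  P3: AgeGroup <- Dosage -> Severity <- Adherence
  P4: AgeGroup <- PriorTherapy <- Dosage -> Adherence
  P5: AgeGroup <- PriorTherapy <- Dosage -> Severity <- Adherence
  P6: AgeGroup <- PriorTherapy -> Adherence
Condition 1 (no descendant of AgeGroup in the set): FAILS — Severity is a descendant of AgeGroup.
Condition 2 (every backdoor path blocked by {PriorTherapy, Severity}):
  P1: blocked at chain node PriorTherapy ∈ conditioning set.
  P2: open — no interior node is in the conditioning set.
  P3: open — collider(s) Severity are conditioned on (or have a conditioned descendant) and no non-collider on the path is in the set.
  P4: blocked at chain node PriorTherapy ∈ conditioning set.
  P5: blocked at chain node PriorTherapy ∈ conditioning set.
  P6: blocked at fork node PriorTherapy ∈ conditioning set.
{PriorTherapy, Severity} does not satisfy the backdoor criterion.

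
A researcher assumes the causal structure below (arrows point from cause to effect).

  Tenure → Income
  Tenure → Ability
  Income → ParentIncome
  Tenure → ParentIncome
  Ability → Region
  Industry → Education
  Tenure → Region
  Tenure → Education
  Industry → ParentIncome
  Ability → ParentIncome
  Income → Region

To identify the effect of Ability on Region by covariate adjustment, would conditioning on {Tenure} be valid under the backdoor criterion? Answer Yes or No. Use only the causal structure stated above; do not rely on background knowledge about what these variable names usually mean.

Backdoor paths from Ability to Region (paths whose first edge points into Ability):
  P1: Ability <- Tenure -> Income -> Region
  P2: Ability <- Tenure -> ParentIncome <- Income -> Region
  P3: Ability <- Tenure -> Region
  P4: Ability <- Tenure -> Education <- Industry -> ParentIncome <- Income -> Region
Condition 1 (no descendant of Ability in the set): holds — descendants of Ability are {ParentIncome, Region}; none are in {Tenure}.
Condition 2 (every backdoor path blocked by {Tenure}):
  P1: blocked at fork node Tenure ∈ conditioning set.
  P2: blocked at fork node Tenure ∈ conditioning set.
  P3: blocked at fork node Tenure ∈ conditioning set.
  P4: blocked at fork node Tenure ∈ conditioning set.
{Tenure} satisfies the backdoor criterion.

Yes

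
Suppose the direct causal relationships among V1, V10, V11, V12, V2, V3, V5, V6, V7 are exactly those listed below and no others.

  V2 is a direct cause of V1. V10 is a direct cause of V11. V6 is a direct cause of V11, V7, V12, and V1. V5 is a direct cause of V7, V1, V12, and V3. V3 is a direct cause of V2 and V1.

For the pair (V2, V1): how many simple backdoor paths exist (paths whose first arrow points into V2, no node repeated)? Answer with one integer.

A backdoor path from V2 to V1 is any simple undirected path whose first edge points into V2 (i.e. leaves V2 via a parent).
Parents of V2: {V3}.
Enumerating:
  P1: V2 <- V3 <- V5 -> V7 <- V6 -> V1
  P2: V2 <- V3 <- V5 -> V12 <- V6 -> V1
  P3: V2 <- V3 <- V5 -> V1
  P4: V2 <- V3 -> V1
That exhausts the simple backdoor paths. Count: 4.

4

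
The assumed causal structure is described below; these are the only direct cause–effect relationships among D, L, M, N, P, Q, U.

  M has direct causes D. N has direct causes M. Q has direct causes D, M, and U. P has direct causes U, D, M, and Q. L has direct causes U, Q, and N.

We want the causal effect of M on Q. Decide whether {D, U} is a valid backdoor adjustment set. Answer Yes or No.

Backdoor paths from M to Q (paths whose first edge points into M):
  P1: M <- D -> Q
  P2: M <- D -> P <- U -> Q
  P3: M <- D -> P <- U -> L <- Q
  P4: M <- D -> P <- Q
Condition 1 (no descendant of M in the set): holds — descendants of M are {L, N, P, Q}; none are in {D, U}.
Condition 2 (every backdoor path blocked by {D, U}):
  P1: blocked at fork node D ∈ conditioning set.
  P2: blocked at fork node D ∈ conditioning set.
  P3: blocked at fork node D ∈ conditioning set.
  P4: blocked at fork node D ∈ conditioning set.
{D, U} satisfies the backdoor criterion.

Yes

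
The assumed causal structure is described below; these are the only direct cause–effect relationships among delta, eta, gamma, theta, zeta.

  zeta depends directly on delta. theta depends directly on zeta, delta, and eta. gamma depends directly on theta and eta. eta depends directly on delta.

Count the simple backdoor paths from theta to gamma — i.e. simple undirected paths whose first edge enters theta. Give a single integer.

A backdoor path from theta to gamma is any simple undirected path whose first edge points into theta (i.e. leaves theta via a parent).
Parents of theta: {delta, eta, zeta}.
Enumerating:
  P1: theta <- delta -> eta -> gamma
  P2: theta <- zeta <- delta -> eta -> gamma
  P3: theta <- eta -> gamma
That exhausts the simple backdoor paths. Count: 3.

3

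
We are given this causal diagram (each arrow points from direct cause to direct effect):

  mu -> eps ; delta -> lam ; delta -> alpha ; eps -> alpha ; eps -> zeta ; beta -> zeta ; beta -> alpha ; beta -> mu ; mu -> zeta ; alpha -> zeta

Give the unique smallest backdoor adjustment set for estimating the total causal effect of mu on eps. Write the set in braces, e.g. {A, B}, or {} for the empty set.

{}

Variables eligible for adjustment (non-descendants of mu, excluding mu and eps): {beta, delta, lam}.
Backdoor paths from mu to eps:
  P1: mu <- beta -> alpha <- eps
  P2: mu <- beta -> alpha -> zeta <- eps
  P3: mu <- beta -> zeta <- eps
  P4: mu <- beta -> zeta <- alpha <- eps
Each backdoor path contains an unconditioned collider, so every path is already blocked with the empty conditioning set:
  P1: blocked at collider alpha (neither it nor any descendant is in the conditioning set).
  P2: blocked at collider zeta (neither it nor any descendant is in the conditioning set).
  P3: blocked at collider zeta (neither it nor any descendant is in the conditioning set).
  P4: blocked at collider zeta (neither it nor any descendant is in the conditioning set).
The empty set is therefore the unique smallest valid set.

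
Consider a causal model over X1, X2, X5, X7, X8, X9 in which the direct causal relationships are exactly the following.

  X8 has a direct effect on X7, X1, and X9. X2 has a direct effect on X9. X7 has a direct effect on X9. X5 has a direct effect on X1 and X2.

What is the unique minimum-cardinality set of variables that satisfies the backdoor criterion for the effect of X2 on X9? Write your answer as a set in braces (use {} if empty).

{}

Variables eligible for adjustment (non-descendants of X2, excluding X2 and X9): {X1, X5, X7, X8}.
Backdoor paths from X2 to X9:
  P1: X2 <- X5 -> X1 <- X8 -> X7 -> X9
  P2: X2 <- X5 -> X1 <- X8 -> X9
Each backdoor path contains an unconditioned collider, so every path is already blocked with the empty conditioning set:
  P1: blocked at collider X1 (neither it nor any descendant is in the conditioning set).
  P2: blocked at collider X1 (neither it nor any descendant is in the conditioning set).
The empty set is therefore the unique smallest valid set.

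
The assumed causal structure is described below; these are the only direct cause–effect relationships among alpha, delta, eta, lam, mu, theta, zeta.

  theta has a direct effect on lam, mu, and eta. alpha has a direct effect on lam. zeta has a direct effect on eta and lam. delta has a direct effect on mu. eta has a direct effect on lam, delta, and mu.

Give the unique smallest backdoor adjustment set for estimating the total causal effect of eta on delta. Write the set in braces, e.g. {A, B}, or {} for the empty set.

{}

Variables eligible for adjustment (non-descendants of eta, excluding eta and delta): {alpha, theta, zeta}.
Backdoor paths from eta to delta:
  P1: eta <- zeta -> lam <- theta -> mu <- delta
  P2: eta <- theta -> mu <- delta
Each backdoor path contains an unconditioned collider, so every path is already blocked with the empty conditioning set:
  P1: blocked at collider lam (neither it nor any descendant is in the conditioning set).
  P2: blocked at collider mu (neither it nor any descendant is in the conditioning set).
The empty set is therefore the unique smallest valid set.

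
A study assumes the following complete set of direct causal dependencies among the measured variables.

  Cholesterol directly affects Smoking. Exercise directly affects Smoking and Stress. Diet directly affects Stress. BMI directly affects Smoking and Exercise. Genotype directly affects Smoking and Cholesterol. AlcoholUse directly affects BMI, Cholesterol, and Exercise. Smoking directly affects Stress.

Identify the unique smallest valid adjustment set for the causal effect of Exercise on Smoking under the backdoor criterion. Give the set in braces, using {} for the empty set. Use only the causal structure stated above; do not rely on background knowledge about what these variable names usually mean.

Variables eligible for adjustment (non-descendants of Exercise, excluding Exercise and Smoking): {AlcoholUse, BMI, Cholesterol, Diet, Genotype}.
Backdoor paths from Exercise to Smoking:
  P1: Exercise <- AlcoholUse -> BMI -> Smoking
  P2: Exercise <- AlcoholUse -> Cholesterol <- Genotype -> Smoking
  P3: Exercise <- AlcoholUse -> Cholesterol -> Smoking
  P4: Exercise <- BMI <- AlcoholUse -> Cholesterol <- Genotype -> Smoking
  P5: Exercise <- BMI <- AlcoholUse -> Cholesterol -> Smoking
  P6: Exercise <- BMI -> Smoking
The empty set is not sufficient: P1 (Exercise <- AlcoholUse -> BMI -> Smoking) has no collider blocking it and no conditioned non-collider, so it is open.
Try {AlcoholUse, BMI}:
  P1: blocked at fork node AlcoholUse ∈ conditioning set.
  P2: blocked at fork node AlcoholUse ∈ conditioning set.
  P3: blocked at fork node AlcoholUse ∈ conditioning set.
  P4: blocked at chain node BMI ∈ conditioning set.
  P5: blocked at chain node BMI ∈ conditioning set.
  P6: blocked at fork node BMI ∈ conditioning set.
{AlcoholUse, BMI} contains no descendant of Exercise and blocks every backdoor path.
Every element of {AlcoholUse, BMI} is needed (dropping AlcoholUse leaves P3 open; dropping BMI leaves P6 open), so no proper subset is valid.
Among all size-2 subsets of the eligible variables, only {AlcoholUse, BMI} blocks every backdoor path, so it is the unique smallest valid adjustment set.

{AlcoholUse, BMI}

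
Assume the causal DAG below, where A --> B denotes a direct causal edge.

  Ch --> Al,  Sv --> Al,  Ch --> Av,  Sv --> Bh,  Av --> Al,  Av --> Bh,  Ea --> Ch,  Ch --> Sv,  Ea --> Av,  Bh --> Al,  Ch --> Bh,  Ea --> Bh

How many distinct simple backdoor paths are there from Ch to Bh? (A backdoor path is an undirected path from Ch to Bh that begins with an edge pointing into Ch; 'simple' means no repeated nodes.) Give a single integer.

A backdoor path from Ch to Bh is any simple undirected path whose first edge points into Ch (i.e. leaves Ch via a parent).
Parents of Ch: {Ea}.
Enumerating:
  P1: Ch <- Ea -> Av -> Bh
  P2: Ch <- Ea -> Av -> Al <- Sv -> Bh
  P3: Ch <- Ea -> Av -> Al <- Bh
  P4: Ch <- Ea -> Bh
That exhausts the simple backdoor paths. Count: 4.

4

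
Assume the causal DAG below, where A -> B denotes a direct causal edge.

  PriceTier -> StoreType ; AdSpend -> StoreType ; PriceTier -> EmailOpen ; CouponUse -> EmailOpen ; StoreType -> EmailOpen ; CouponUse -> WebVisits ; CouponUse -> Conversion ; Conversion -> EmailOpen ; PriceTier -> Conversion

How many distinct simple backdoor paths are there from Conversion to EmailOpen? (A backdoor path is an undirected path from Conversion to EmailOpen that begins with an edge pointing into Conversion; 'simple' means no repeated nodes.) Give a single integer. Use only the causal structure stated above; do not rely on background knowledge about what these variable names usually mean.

A backdoor path from Conversion to EmailOpen is any simple undirected path whose first edge points into Conversion (i.e. leaves Conversion via a parent).
Parents of Conversion: {CouponUse, PriceTier}.
Enumerating:
  P1: Conversion <- CouponUse -> EmailOpen
  P2: Conversion <- PriceTier -> StoreType -> EmailOpen
  P3: Conversion <- PriceTier -> EmailOpen
That exhausts the simple backdoor paths. Count: 3.

3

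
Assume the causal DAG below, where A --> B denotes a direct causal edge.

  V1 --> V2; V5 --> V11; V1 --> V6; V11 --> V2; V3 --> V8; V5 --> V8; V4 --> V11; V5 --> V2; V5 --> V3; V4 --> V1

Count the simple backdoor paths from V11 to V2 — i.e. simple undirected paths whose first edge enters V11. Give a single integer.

A backdoor path from V11 to V2 is any simple undirected path whose first edge points into V11 (i.e. leaves V11 via a parent).
Parents of V11: {V4, V5}.
Enumerating:
  P1: V11 <- V4 -> V1 -> V2
  P2: V11 <- V5 -> V2
That exhausts the simple backdoor paths. Count: 2.

2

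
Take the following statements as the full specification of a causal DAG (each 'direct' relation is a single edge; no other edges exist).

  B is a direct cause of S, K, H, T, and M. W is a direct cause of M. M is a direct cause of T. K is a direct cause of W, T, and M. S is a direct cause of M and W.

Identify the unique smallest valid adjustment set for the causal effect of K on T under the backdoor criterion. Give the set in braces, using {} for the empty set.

{B}

Variables eligible for adjustment (non-descendants of K, excluding K and T): {B, H, S}.
Backdoor paths from K to T:
  P1: K <- B -> S -> W -> M -> T
  P2: K <- B -> S -> M -> T
  P3: K <- B -> M -> T
  P4: K <- B -> T
The empty set is not sufficient: P1 (K <- B -> S -> W -> M -> T) has no collider blocking it and no conditioned non-collider, so it is open.
Try {B}:
  P1: blocked at fork node B ∈ conditioning set.
  P2: blocked at fork node B ∈ conditioning set.
  P3: blocked at fork node B ∈ conditioning set.
  P4: blocked at fork node B ∈ conditioning set.
{B} contains no descendant of K and blocks every backdoor path.
No other singleton works — e.g. {S} leaves P3 open — so {B} is the unique smallest valid adjustment set.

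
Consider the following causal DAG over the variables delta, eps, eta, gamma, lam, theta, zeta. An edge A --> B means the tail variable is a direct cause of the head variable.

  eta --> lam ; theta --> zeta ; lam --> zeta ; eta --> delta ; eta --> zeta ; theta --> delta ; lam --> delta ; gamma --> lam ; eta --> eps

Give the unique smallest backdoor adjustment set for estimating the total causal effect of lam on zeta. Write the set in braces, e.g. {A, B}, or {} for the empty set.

Variables eligible for adjustment (non-descendants of lam, excluding lam and zeta): {eps, eta, gamma, theta}.
Backdoor paths from lam to zeta:
  P1: lam <- eta -> delta <- theta -> zeta
  P2: lam <- eta -> zeta
The empty set is not sufficient: P2 (lam <- eta -> zeta) has no collider blocking it and no conditioned non-collider, so it is open.
Try {eta}:
  P1: blocked at fork node eta ∈ conditioning set.
  P2: blocked at fork node eta ∈ conditioning set.
{eta} contains no descendant of lam and blocks every backdoor path.
No other singleton works — e.g. {theta} leaves P2 open — so {eta} is the unique smallest valid adjustment set.

{eta}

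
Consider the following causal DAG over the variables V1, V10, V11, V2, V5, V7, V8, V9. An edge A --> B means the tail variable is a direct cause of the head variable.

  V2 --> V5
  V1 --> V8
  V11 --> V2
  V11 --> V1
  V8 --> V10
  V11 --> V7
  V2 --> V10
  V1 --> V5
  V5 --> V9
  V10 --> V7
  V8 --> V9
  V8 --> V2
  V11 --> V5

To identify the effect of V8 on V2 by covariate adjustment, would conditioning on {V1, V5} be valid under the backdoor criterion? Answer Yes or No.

No

Backdoor paths from V8 to V2 (paths whose first edge points into V8):
  P1: V8 <- V1 <- V11 -> V2
  P2: V8 <- V1 <- V11 -> V5 <- V2
  P3: V8 <- V1 <- V11 -> V7 <- V10 <- V2
  P4: V8 <- V1 -> V5 <- V11 -> V2
  P5: V8 <- V1 -> V5 <- V11 -> V7 <- V10 <- V2
  P6: V8 <- V1 -> V5 <- V2
Condition 1 (no descendant of V8 in the set): FAILS — V5 is a descendant of V8.
Condition 2 (every backdoor path blocked by {V1, V5}):
  P1: blocked at chain node V1 ∈ conditioning set.
  P2: blocked at chain node V1 ∈ conditioning set.
  P3: blocked at chain node V1 ∈ conditioning set.
  P4: blocked at fork node V1 ∈ conditioning set.
  P5: blocked at fork node V1 ∈ conditioning set.
  P6: blocked at fork node V1 ∈ conditioning set.
{V1, V5} does not satisfy the backdoor criterion.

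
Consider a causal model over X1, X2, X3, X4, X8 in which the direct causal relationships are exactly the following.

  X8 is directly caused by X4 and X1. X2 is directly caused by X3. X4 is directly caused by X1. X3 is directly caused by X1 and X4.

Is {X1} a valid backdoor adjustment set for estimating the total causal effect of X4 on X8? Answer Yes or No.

Yes

Backdoor paths from X4 to X8 (paths whose first edge points into X4):
  P1: X4 <- X1 -> X8
Condition 1 (no descendant of X4 in the set): holds — descendants of X4 are {X2, X3, X8}; none are in {X1}.
Condition 2 (every backdoor path blocked by {X1}):
  P1: blocked at fork node X1 ∈ conditioning set.
{X1} satisfies the backdoor criterion.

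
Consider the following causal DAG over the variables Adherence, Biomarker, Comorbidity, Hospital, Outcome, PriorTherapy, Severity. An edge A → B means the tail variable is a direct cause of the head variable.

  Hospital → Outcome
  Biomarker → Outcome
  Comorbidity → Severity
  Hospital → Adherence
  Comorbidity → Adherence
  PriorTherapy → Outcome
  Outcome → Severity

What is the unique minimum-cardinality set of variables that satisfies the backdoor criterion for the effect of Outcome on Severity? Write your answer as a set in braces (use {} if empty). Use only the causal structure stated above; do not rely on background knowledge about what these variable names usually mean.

Variables eligible for adjustment (non-descendants of Outcome, excluding Outcome and Severity): {Adherence, Biomarker, Comorbidity, Hospital, PriorTherapy}.
Backdoor paths from Outcome to Severity:
  P1: Outcome <- Hospital -> Adherence <- Comorbidity -> Severity
Each backdoor path contains an unconditioned collider, so every path is already blocked with the empty conditioning set:
  P1: blocked at collider Adherence (neither it nor any descendant is in the conditioning set).
The empty set is therefore the unique smallest valid set.

{}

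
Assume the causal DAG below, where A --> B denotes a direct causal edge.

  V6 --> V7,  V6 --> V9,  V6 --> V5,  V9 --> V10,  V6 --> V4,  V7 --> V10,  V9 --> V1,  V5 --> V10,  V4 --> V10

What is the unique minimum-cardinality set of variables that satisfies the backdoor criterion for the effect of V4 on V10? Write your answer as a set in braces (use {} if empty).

{V6}

Variables eligible for adjustment (non-descendants of V4, excluding V4 and V10): {V1, V5, V6, V7, V9}.
Backdoor paths from V4 to V10:
  P1: V4 <- V6 -> V9 -> V10
  P2: V4 <- V6 -> V5 -> V10
  P3: V4 <- V6 -> V7 -> V10
The empty set is not sufficient: P1 (V4 <- V6 -> V9 -> V10) has no collider blocking it and no conditioned non-collider, so it is open.
Try {V6}:
  P1: blocked at fork node V6 ∈ conditioning set.
  P2: blocked at fork node V6 ∈ conditioning set.
  P3: blocked at fork node V6 ∈ conditioning set.
{V6} contains no descendant of V4 and blocks every backdoor path.
No other singleton works — e.g. {V9} leaves P2 open — so {V6} is the unique smallest valid adjustment set.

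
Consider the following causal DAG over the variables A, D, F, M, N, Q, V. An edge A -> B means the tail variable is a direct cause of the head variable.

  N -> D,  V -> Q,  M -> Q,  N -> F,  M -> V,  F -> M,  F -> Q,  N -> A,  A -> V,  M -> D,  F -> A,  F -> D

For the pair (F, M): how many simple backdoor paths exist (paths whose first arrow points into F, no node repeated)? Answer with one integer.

3

A backdoor path from F to M is any simple undirected path whose first edge points into F (i.e. leaves F via a parent).
Parents of F: {N}.
Enumerating:
  P1: F <- N -> A -> V <- M
  P2: F <- N -> A -> V -> Q <- M
  P3: F <- N -> D <- M
That exhausts the simple backdoor paths. Count: 3.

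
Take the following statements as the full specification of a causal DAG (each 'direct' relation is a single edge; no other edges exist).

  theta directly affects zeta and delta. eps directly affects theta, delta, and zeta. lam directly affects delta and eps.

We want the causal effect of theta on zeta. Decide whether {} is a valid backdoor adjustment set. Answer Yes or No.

No

Backdoor paths from theta to zeta (paths whose first edge points into theta):
  P1: theta <- eps -> zeta
Condition 1 (no descendant of theta in the set): holds — descendants of theta are {delta, zeta}; none are in {}.
Condition 2 (every backdoor path blocked by {}):
  P1: open — no interior node is in the conditioning set.
{} does not satisfy the backdoor criterion.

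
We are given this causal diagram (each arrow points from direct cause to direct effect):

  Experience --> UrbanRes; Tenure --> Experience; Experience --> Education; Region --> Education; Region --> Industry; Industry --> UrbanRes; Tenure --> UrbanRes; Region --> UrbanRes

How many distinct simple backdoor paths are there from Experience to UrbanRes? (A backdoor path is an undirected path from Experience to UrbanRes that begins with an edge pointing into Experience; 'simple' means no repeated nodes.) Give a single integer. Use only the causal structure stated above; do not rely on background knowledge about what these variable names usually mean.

1

A backdoor path from Experience to UrbanRes is any simple undirected path whose first edge points into Experience (i.e. leaves Experience via a parent).
Parents of Experience: {Tenure}.
Enumerating:
  P1: Experience <- Tenure -> UrbanRes
That exhausts the simple backdoor paths. Count: 1.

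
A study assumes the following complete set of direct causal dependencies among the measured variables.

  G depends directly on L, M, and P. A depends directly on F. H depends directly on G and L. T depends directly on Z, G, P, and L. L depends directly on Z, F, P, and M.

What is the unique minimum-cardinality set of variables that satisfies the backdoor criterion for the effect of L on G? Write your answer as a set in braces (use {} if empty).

{M, P}

Variables eligible for adjustment (non-descendants of L, excluding L and G): {A, F, M, P, Z}.
Backdoor paths from L to G:
  P1: L <- Z -> T <- P -> G
  P2: L <- Z -> T <- G
  P3: L <- P -> G
  P4: L <- P -> T <- G
  P5: L <- M -> G
The empty set is not sufficient: P3 (L <- P -> G) has no collider blocking it and no conditioned non-collider, so it is open.
Try {M, P}:
  P1: blocked at collider T (neither it nor any descendant is in the conditioning set).
  P2: blocked at collider T (neither it nor any descendant is in the conditioning set).
  P3: blocked at fork node P ∈ conditioning set.
  P4: blocked at fork node P ∈ conditioning set.
  P5: blocked at fork node M ∈ conditioning set.
{M, P} contains no descendant of L and blocks every backdoor path.
Every element of {M, P} is needed (dropping M leaves P5 open; dropping P leaves P3 open), so no proper subset is valid.
Among all size-2 subsets of the eligible variables, only {M, P} blocks every backdoor path, so it is the unique smallest valid adjustment set.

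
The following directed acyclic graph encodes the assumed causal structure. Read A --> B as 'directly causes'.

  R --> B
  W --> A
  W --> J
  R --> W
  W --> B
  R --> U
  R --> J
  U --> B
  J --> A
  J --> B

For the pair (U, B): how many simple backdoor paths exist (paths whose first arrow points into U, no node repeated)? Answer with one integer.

7

A backdoor path from U to B is any simple undirected path whose first edge points into U (i.e. leaves U via a parent).
Parents of U: {R}.
Enumerating:
  P1: U <- R -> W -> J -> B
  P2: U <- R -> W -> B
  P3: U <- R -> W -> A <- J -> B
  P4: U <- R -> J <- W -> B
  P5: U <- R -> J -> B
  P6: U <- R -> J -> A <- W -> B
  P7: U <- R -> B
That exhausts the simple backdoor paths. Count: 7.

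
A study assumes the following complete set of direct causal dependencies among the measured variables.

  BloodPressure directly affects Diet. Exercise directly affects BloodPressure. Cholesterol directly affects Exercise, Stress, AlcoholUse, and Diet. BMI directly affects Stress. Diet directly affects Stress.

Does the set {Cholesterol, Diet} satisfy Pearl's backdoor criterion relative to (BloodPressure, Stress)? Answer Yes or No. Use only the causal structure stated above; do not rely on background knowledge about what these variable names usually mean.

Backdoor paths from BloodPressure to Stress (paths whose first edge points into BloodPressure):
  P1: BloodPressure <- Exercise <- Cholesterol -> Diet -> Stress
  P2: BloodPressure <- Exercise <- Cholesterol -> Stress
Condition 1 (no descendant of BloodPressure in the set): FAILS — Diet is a descendant of BloodPressure.
Condition 2 (every backdoor path blocked by {Cholesterol, Diet}):
  P1: blocked at fork node Cholesterol ∈ conditioning set.
  P2: blocked at fork node Cholesterol ∈ conditioning set.
{Cholesterol, Diet} does not satisfy the backdoor criterion.

No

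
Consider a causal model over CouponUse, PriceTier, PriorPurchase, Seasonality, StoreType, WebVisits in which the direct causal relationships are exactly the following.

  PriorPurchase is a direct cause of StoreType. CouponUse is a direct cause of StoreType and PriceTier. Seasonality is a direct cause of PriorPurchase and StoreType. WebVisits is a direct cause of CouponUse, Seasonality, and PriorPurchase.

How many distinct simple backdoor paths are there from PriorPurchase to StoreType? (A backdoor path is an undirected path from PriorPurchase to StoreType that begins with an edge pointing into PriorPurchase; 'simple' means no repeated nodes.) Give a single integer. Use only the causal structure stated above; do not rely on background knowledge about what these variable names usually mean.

A backdoor path from PriorPurchase to StoreType is any simple undirected path whose first edge points into PriorPurchase (i.e. leaves PriorPurchase via a parent).
Parents of PriorPurchase: {Seasonality, WebVisits}.
Enumerating:
  P1: PriorPurchase <- WebVisits -> Seasonality -> StoreType
  P2: PriorPurchase <- WebVisits -> CouponUse -> StoreType
  P3: PriorPurchase <- Seasonality <- WebVisits -> CouponUse -> StoreType
  P4: PriorPurchase <- Seasonality -> StoreType
That exhausts the simple backdoor paths. Count: 4.

4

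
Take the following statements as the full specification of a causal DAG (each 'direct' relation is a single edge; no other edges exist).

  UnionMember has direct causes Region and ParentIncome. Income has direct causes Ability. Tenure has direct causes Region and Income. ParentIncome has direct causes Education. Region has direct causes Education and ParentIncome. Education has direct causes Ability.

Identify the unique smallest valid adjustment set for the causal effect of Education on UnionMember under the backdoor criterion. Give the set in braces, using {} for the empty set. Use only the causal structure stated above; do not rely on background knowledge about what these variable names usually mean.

{}

Variables eligible for adjustment (non-descendants of Education, excluding Education and UnionMember): {Ability, Income}.
Backdoor paths from Education to UnionMember:
  P1: Education <- Ability -> Income -> Tenure <- Region <- ParentIncome -> UnionMember
  P2: Education <- Ability -> Income -> Tenure <- Region -> UnionMember
Each backdoor path contains an unconditioned collider, so every path is already blocked with the empty conditioning set:
  P1: blocked at collider Tenure (neither it nor any descendant is in the conditioning set).
  P2: blocked at collider Tenure (neither it nor any descendant is in the conditioning set).
The empty set is therefore the unique smallest valid set.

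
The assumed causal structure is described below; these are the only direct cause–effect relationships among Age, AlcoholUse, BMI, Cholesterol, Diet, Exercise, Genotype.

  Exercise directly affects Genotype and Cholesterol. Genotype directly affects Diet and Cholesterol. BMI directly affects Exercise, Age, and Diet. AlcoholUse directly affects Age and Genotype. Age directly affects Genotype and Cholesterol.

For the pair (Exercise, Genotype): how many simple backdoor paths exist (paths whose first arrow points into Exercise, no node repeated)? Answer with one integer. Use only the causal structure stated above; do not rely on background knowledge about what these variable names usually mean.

A backdoor path from Exercise to Genotype is any simple undirected path whose first edge points into Exercise (i.e. leaves Exercise via a parent).
Parents of Exercise: {BMI}.
Enumerating:
  P1: Exercise <- BMI -> Age <- AlcoholUse -> Genotype
  P2: Exercise <- BMI -> Age -> Genotype
  P3: Exercise <- BMI -> Age -> Cholesterol <- Genotype
  P4: Exercise <- BMI -> Diet <- Genotype
That exhausts the simple backdoor paths. Count: 4.

4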